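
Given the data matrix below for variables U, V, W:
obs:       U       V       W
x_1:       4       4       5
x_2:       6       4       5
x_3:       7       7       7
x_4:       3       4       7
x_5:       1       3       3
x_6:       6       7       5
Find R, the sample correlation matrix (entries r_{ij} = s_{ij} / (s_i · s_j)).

Step 1 — column means:
  mean(U) = (4 + 6 + 7 + 3 + 1 + 6) / 6 = 27/6 = 4.5
  mean(V) = (4 + 4 + 7 + 4 + 3 + 7) / 6 = 29/6 = 4.8333
  mean(W) = (5 + 5 + 7 + 7 + 3 + 5) / 6 = 32/6 = 5.3333

Step 2 — sample variances and covariances s[i,j] = (1/(n-1)) · Σ_k (x_{k,i} - mean_i) · (x_{k,j} - mean_j), with n-1 = 5:
  s[U,U] = ((-0.5)·(-0.5) + (1.5)·(1.5) + (2.5)·(2.5) + (-1.5)·(-1.5) + (-3.5)·(-3.5) + (1.5)·(1.5)) / 5 = 25.5/5 = 5.1
  s[U,V] = ((-0.5)·(-0.8333) + (1.5)·(-0.8333) + (2.5)·(2.1667) + (-1.5)·(-0.8333) + (-3.5)·(-1.8333) + (1.5)·(2.1667)) / 5 = 15.5/5 = 3.1
  s[U,W] = ((-0.5)·(-0.3333) + (1.5)·(-0.3333) + (2.5)·(1.6667) + (-1.5)·(1.6667) + (-3.5)·(-2.3333) + (1.5)·(-0.3333)) / 5 = 9/5 = 1.8
  s[V,V] = ((-0.8333)·(-0.8333) + (-0.8333)·(-0.8333) + (2.1667)·(2.1667) + (-0.8333)·(-0.8333) + (-1.8333)·(-1.8333) + (2.1667)·(2.1667)) / 5 = 14.8333/5 = 2.9667
  s[V,W] = ((-0.8333)·(-0.3333) + (-0.8333)·(-0.3333) + (2.1667)·(1.6667) + (-0.8333)·(1.6667) + (-1.8333)·(-2.3333) + (2.1667)·(-0.3333)) / 5 = 6.3333/5 = 1.2667
  s[W,W] = ((-0.3333)·(-0.3333) + (-0.3333)·(-0.3333) + (1.6667)·(1.6667) + (1.6667)·(1.6667) + (-2.3333)·(-2.3333) + (-0.3333)·(-0.3333)) / 5 = 11.3333/5 = 2.2667
  Sample standard deviations s_i = √(s[i,i]):
  s(U) = √(5.1) = 2.2583
  s(V) = √(2.9667) = 1.7224
  s(W) = √(2.2667) = 1.5055

Step 3 — r_{ij} = s_{ij} / (s_i · s_j):
  r[U,U] = 1 (diagonal).
  r[U,V] = 3.1 / (2.2583 · 1.7224) = 3.1 / 3.8897 = 0.797
  r[U,W] = 1.8 / (2.2583 · 1.5055) = 1.8 / 3.4 = 0.5294
  r[V,V] = 1 (diagonal).
  r[V,W] = 1.2667 / (1.7224 · 1.5055) = 1.2667 / 2.5932 = 0.4885
  r[W,W] = 1 (diagonal).

R is symmetric with unit diagonal. Assembling:

R = [[1, 0.797, 0.5294],
 [0.797, 1, 0.4885],
 [0.5294, 0.4885, 1]]


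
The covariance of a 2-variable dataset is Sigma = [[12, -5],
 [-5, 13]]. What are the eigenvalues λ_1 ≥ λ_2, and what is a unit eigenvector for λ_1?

Step 1 — characteristic polynomial of 2×2 Sigma:
  det(Sigma - λI) = λ² - trace · λ + det = 0.
  trace = 12 + 13 = 25, det = 12·13 - (-5)² = 131.
Step 2 — discriminant:
  Δ = trace² - 4·det = 625 - 524 = 101.
Step 3 — eigenvalues:
  λ = (trace ± √Δ)/2 = (25 ± 10.0499)/2,
  λ_1 = 17.5249,  λ_2 = 7.4751.

Step 4 — unit eigenvector for λ_1: solve (Sigma - λ_1 I)v = 0. First row:
  (12 - 17.5249)·v_x + (-5)·v_y = 0, i.e. (-5.5249)·v_x + (-5)·v_y = 0,
  so v ∝ (b, λ_1 - a) = (-5, 5.5249); multiply by -1 so the first entry is positive: u = (5, -5.5249).
  ||u|| = √((5)² + (-5.5249)²) = √(55.5249) ≈ 7.4515,
  v_1 = u/||u|| ≈ (0.671, -0.7415) (||v_1|| = 1).

λ_1 = 17.5249,  λ_2 = 7.4751;  v_1 ≈ (0.671, -0.7415)


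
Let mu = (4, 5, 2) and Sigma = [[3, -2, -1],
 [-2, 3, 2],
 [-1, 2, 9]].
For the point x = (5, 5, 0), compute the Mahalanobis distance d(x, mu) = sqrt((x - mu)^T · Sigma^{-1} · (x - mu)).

Step 1 — centre the observation: (x - mu) = (1, 0, -2).

Step 2 — invert Sigma (cofactor / det for 3×3, or solve directly):
  Sigma^{-1} = [[0.6053, 0.4211, -0.0263],
 [0.4211, 0.6842, -0.1053],
 [-0.0263, -0.1053, 0.1316]].

Step 3 — form the quadratic (x - mu)^T · Sigma^{-1} · (x - mu):
  Sigma^{-1} · (x - mu) = (0.6579, 0.6316, -0.2895).
  (x - mu)^T · [Sigma^{-1} · (x - mu)] = (1)·(0.6579) + (0)·(0.6316) + (-2)·(-0.2895) = 1.2368.

Step 4 — take square root: d = √(1.2368) ≈ 1.1121.

d(x, mu) = √(1.2368) ≈ 1.1121


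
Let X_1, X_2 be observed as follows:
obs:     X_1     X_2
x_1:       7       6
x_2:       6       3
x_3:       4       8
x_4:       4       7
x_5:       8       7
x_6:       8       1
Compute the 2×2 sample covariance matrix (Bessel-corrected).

Step 1 — column means:
  mean(X_1) = (7 + 6 + 4 + 4 + 8 + 8) / 6 = 37/6 = 6.1667
  mean(X_2) = (6 + 3 + 8 + 7 + 7 + 1) / 6 = 32/6 = 5.3333

Step 2 — sample covariance S[i,j] = (1/(n-1)) · Σ_k (x_{k,i} - mean_i) · (x_{k,j} - mean_j), with n-1 = 5.
  S[X_1,X_1] = ((0.8333)·(0.8333) + (-0.1667)·(-0.1667) + (-2.1667)·(-2.1667) + (-2.1667)·(-2.1667) + (1.8333)·(1.8333) + (1.8333)·(1.8333)) / 5 = 16.8333/5 = 3.3667
  S[X_1,X_2] = ((0.8333)·(0.6667) + (-0.1667)·(-2.3333) + (-2.1667)·(2.6667) + (-2.1667)·(1.6667) + (1.8333)·(1.6667) + (1.8333)·(-4.3333)) / 5 = -13.3333/5 = -2.6667
  S[X_2,X_2] = ((0.6667)·(0.6667) + (-2.3333)·(-2.3333) + (2.6667)·(2.6667) + (1.6667)·(1.6667) + (1.6667)·(1.6667) + (-4.3333)·(-4.3333)) / 5 = 37.3333/5 = 7.4667

S is symmetric (S[j,i] = S[i,j]). Assembling:

S = [[3.3667, -2.6667],
 [-2.6667, 7.4667]]


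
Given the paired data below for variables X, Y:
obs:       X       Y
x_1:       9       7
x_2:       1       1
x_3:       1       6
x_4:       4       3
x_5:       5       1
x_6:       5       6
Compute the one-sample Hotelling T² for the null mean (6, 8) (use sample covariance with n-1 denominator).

Step 1 — sample mean vector:
  mean(X) = (9 + 1 + 1 + 4 + 5 + 5) / 6 = 25/6 = 4.1667
  mean(Y) = (7 + 1 + 6 + 3 + 1 + 6) / 6 = 24/6 = 4
  x̄ = (4.1667, 4),  deviation x̄ - mu_0 = (4.1667, 4) - (6, 8) = (-1.8333, -4).

Step 2 — sample covariance matrix, S[i,j] = (1/(n-1)) · Σ_k (x_{k,i} - mean_i) · (x_{k,j} - mean_j), divisor n-1 = 5:
  S[X,X] = ((4.8333)·(4.8333) + (-3.1667)·(-3.1667) + (-3.1667)·(-3.1667) + (-0.1667)·(-0.1667) + (0.8333)·(0.8333) + (0.8333)·(0.8333)) / 5 = 44.8333/5 = 8.9667
  S[X,Y] = ((4.8333)·(3) + (-3.1667)·(-3) + (-3.1667)·(2) + (-0.1667)·(-1) + (0.8333)·(-3) + (0.8333)·(2)) / 5 = 17/5 = 3.4
  S[Y,Y] = ((3)·(3) + (-3)·(-3) + (2)·(2) + (-1)·(-1) + (-3)·(-3) + (2)·(2)) / 5 = 36/5 = 7.2
  S = [[8.9667, 3.4],
 [3.4, 7.2]].

Step 3 — invert S. det(S) = 8.9667·7.2 - (3.4)² = 53.
  S^{-1} = (1/det) · [[d, -b], [-b, a]] = [[0.1358, -0.0642],
 [-0.0642, 0.1692]].

Step 4 — quadratic form (x̄ - mu_0)^T · S^{-1} · (x̄ - mu_0):
  S^{-1} · (x̄ - mu_0) = (0.0075, -0.5591),
  (x̄ - mu_0)^T · [...] = (-1.8333)·(0.0075) + (-4)·(-0.5591) = 2.2226.

Step 5 — scale by n: T² = 6 · 2.2226 = 13.3358.

T² ≈ 13.3358


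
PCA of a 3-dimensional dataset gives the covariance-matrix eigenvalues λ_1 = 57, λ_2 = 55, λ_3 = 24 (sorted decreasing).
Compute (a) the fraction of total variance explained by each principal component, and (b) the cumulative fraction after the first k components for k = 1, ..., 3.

Step 1 — total variance = trace(Sigma) = Σ λ_i = 57 + 55 + 24 = 136.

Step 2 — fraction explained by component i = λ_i / Σ λ:
  PC1: 57/136 = 0.4191
  PC2: 55/136 = 0.4044
  PC3: 24/136 = 0.1765

Step 3 — cumulative fraction after k components = (λ_1 + ... + λ_k) / Σ λ:
  k = 1: 57/136 = 0.4191
  k = 2: (57 + 55)/136 = 112/136 = 0.8235
  k = 3: (57 + 55 + 24)/136 = 136/136 = 1

Summary (fraction, with percent):

explained: PC1 0.4191 (41.91%), PC2 0.4044 (40.44%), PC3 0.1765 (17.65%);  cumulative: 0.4191, 0.8235, 1


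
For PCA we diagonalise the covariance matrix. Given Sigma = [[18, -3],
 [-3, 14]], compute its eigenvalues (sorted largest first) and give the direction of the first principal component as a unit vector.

Step 1 — characteristic polynomial of 2×2 Sigma:
  det(Sigma - λI) = λ² - trace · λ + det = 0.
  trace = 18 + 14 = 32, det = 18·14 - (-3)² = 243.
Step 2 — discriminant:
  Δ = trace² - 4·det = 1024 - 972 = 52.
Step 3 — eigenvalues:
  λ = (trace ± √Δ)/2 = (32 ± 7.2111)/2,
  λ_1 = 19.6056,  λ_2 = 12.3944.

Step 4 — unit eigenvector for λ_1: solve (Sigma - λ_1 I)v = 0. First row:
  (18 - 19.6056)·v_x + (-3)·v_y = 0, i.e. (-1.6056)·v_x + (-3)·v_y = 0,
  so v ∝ (b, λ_1 - a) = (-3, 1.6056); multiply by -1 so the first entry is positive: u = (3, -1.6056).
  ||u|| = √((3)² + (-1.6056)²) = √(11.5778) ≈ 3.4026,
  v_1 = u/||u|| ≈ (0.8817, -0.4719) (||v_1|| = 1).

λ_1 = 19.6056,  λ_2 = 12.3944;  v_1 ≈ (0.8817, -0.4719)


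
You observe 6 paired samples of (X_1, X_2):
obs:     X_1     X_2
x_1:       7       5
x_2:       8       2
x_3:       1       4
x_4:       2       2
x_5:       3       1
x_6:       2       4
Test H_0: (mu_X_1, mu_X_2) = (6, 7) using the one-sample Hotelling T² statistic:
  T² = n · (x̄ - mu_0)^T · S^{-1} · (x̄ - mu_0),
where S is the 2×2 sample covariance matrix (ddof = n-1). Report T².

Step 1 — sample mean vector:
  mean(X_1) = (7 + 8 + 1 + 2 + 3 + 2) / 6 = 23/6 = 3.8333
  mean(X_2) = (5 + 2 + 4 + 2 + 1 + 4) / 6 = 18/6 = 3
  x̄ = (3.8333, 3),  deviation x̄ - mu_0 = (3.8333, 3) - (6, 7) = (-2.1667, -4).

Step 2 — sample covariance matrix, S[i,j] = (1/(n-1)) · Σ_k (x_{k,i} - mean_i) · (x_{k,j} - mean_j), divisor n-1 = 5:
  S[X_1,X_1] = ((3.1667)·(3.1667) + (4.1667)·(4.1667) + (-2.8333)·(-2.8333) + (-1.8333)·(-1.8333) + (-0.8333)·(-0.8333) + (-1.8333)·(-1.8333)) / 5 = 42.8333/5 = 8.5667
  S[X_1,X_2] = ((3.1667)·(2) + (4.1667)·(-1) + (-2.8333)·(1) + (-1.8333)·(-1) + (-0.8333)·(-2) + (-1.8333)·(1)) / 5 = 1/5 = 0.2
  S[X_2,X_2] = ((2)·(2) + (-1)·(-1) + (1)·(1) + (-1)·(-1) + (-2)·(-2) + (1)·(1)) / 5 = 12/5 = 2.4
  S = [[8.5667, 0.2],
 [0.2, 2.4]].

Step 3 — invert S. det(S) = 8.5667·2.4 - (0.2)² = 20.52.
  S^{-1} = (1/det) · [[d, -b], [-b, a]] = [[0.117, -0.0097],
 [-0.0097, 0.4175]].

Step 4 — quadratic form (x̄ - mu_0)^T · S^{-1} · (x̄ - mu_0):
  S^{-1} · (x̄ - mu_0) = (-0.2144, -1.6488),
  (x̄ - mu_0)^T · [...] = (-2.1667)·(-0.2144) + (-4)·(-1.6488) = 7.0598.

Step 5 — scale by n: T² = 6 · 7.0598 = 42.3587.

T² ≈ 42.3587


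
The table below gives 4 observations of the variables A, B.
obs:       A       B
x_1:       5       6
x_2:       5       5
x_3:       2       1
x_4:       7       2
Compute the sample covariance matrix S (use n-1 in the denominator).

Step 1 — column means:
  mean(A) = (5 + 5 + 2 + 7) / 4 = 19/4 = 4.75
  mean(B) = (6 + 5 + 1 + 2) / 4 = 14/4 = 3.5

Step 2 — sample covariance S[i,j] = (1/(n-1)) · Σ_k (x_{k,i} - mean_i) · (x_{k,j} - mean_j), with n-1 = 3.
  S[A,A] = ((0.25)·(0.25) + (0.25)·(0.25) + (-2.75)·(-2.75) + (2.25)·(2.25)) / 3 = 12.75/3 = 4.25
  S[A,B] = ((0.25)·(2.5) + (0.25)·(1.5) + (-2.75)·(-2.5) + (2.25)·(-1.5)) / 3 = 4.5/3 = 1.5
  S[B,B] = ((2.5)·(2.5) + (1.5)·(1.5) + (-2.5)·(-2.5) + (-1.5)·(-1.5)) / 3 = 17/3 = 5.6667

S is symmetric (S[j,i] = S[i,j]). Assembling:

S = [[4.25, 1.5],
 [1.5, 5.6667]]


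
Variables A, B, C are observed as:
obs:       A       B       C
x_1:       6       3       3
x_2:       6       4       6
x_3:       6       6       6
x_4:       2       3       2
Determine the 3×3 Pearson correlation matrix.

Step 1 — column means:
  mean(A) = (6 + 6 + 6 + 2) / 4 = 20/4 = 5
  mean(B) = (3 + 4 + 6 + 3) / 4 = 16/4 = 4
  mean(C) = (3 + 6 + 6 + 2) / 4 = 17/4 = 4.25

Step 2 — sample variances and covariances s[i,j] = (1/(n-1)) · Σ_k (x_{k,i} - mean_i) · (x_{k,j} - mean_j), with n-1 = 3:
  s[A,A] = ((1)·(1) + (1)·(1) + (1)·(1) + (-3)·(-3)) / 3 = 12/3 = 4
  s[A,B] = ((1)·(-1) + (1)·(0) + (1)·(2) + (-3)·(-1)) / 3 = 4/3 = 1.3333
  s[A,C] = ((1)·(-1.25) + (1)·(1.75) + (1)·(1.75) + (-3)·(-2.25)) / 3 = 9/3 = 3
  s[B,B] = ((-1)·(-1) + (0)·(0) + (2)·(2) + (-1)·(-1)) / 3 = 6/3 = 2
  s[B,C] = ((-1)·(-1.25) + (0)·(1.75) + (2)·(1.75) + (-1)·(-2.25)) / 3 = 7/3 = 2.3333
  s[C,C] = ((-1.25)·(-1.25) + (1.75)·(1.75) + (1.75)·(1.75) + (-2.25)·(-2.25)) / 3 = 12.75/3 = 4.25
  Sample standard deviations s_i = √(s[i,i]):
  s(A) = √(4) = 2
  s(B) = √(2) = 1.4142
  s(C) = √(4.25) = 2.0616

Step 3 — r_{ij} = s_{ij} / (s_i · s_j):
  r[A,A] = 1 (diagonal).
  r[A,B] = 1.3333 / (2 · 1.4142) = 1.3333 / 2.8284 = 0.4714
  r[A,C] = 3 / (2 · 2.0616) = 3 / 4.1231 = 0.7276
  r[B,B] = 1 (diagonal).
  r[B,C] = 2.3333 / (1.4142 · 2.0616) = 2.3333 / 2.9155 = 0.8003
  r[C,C] = 1 (diagonal).

R is symmetric with unit diagonal. Assembling:

R = [[1, 0.4714, 0.7276],
 [0.4714, 1, 0.8003],
 [0.7276, 0.8003, 1]]


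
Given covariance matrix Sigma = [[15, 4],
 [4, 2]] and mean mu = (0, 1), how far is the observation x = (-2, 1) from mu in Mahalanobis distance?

Step 1 — centre the observation: (x - mu) = (-2, 0).

Step 2 — invert Sigma. det(Sigma) = 15·2 - (4)² = 14.
  Sigma^{-1} = (1/det) · [[d, -b], [-b, a]] = [[0.1429, -0.2857],
 [-0.2857, 1.0714]].

Step 3 — form the quadratic (x - mu)^T · Sigma^{-1} · (x - mu):
  Sigma^{-1} · (x - mu) = (-0.2857, 0.5714).
  (x - mu)^T · [Sigma^{-1} · (x - mu)] = (-2)·(-0.2857) + (0)·(0.5714) = 0.5714.

Step 4 — take square root: d = √(0.5714) ≈ 0.7559.

d(x, mu) = √(0.5714) ≈ 0.7559


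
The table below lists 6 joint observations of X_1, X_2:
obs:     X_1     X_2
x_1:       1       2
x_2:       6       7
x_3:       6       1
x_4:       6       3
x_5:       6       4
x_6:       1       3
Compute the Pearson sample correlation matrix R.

Step 1 — column means:
  mean(X_1) = (1 + 6 + 6 + 6 + 6 + 1) / 6 = 26/6 = 4.3333
  mean(X_2) = (2 + 7 + 1 + 3 + 4 + 3) / 6 = 20/6 = 3.3333

Step 2 — sample variances and covariances s[i,j] = (1/(n-1)) · Σ_k (x_{k,i} - mean_i) · (x_{k,j} - mean_j), with n-1 = 5:
  s[X_1,X_1] = ((-3.3333)·(-3.3333) + (1.6667)·(1.6667) + (1.6667)·(1.6667) + (1.6667)·(1.6667) + (1.6667)·(1.6667) + (-3.3333)·(-3.3333)) / 5 = 33.3333/5 = 6.6667
  s[X_1,X_2] = ((-3.3333)·(-1.3333) + (1.6667)·(3.6667) + (1.6667)·(-2.3333) + (1.6667)·(-0.3333) + (1.6667)·(0.6667) + (-3.3333)·(-0.3333)) / 5 = 8.3333/5 = 1.6667
  s[X_2,X_2] = ((-1.3333)·(-1.3333) + (3.6667)·(3.6667) + (-2.3333)·(-2.3333) + (-0.3333)·(-0.3333) + (0.6667)·(0.6667) + (-0.3333)·(-0.3333)) / 5 = 21.3333/5 = 4.2667
  Sample standard deviations s_i = √(s[i,i]):
  s(X_1) = √(6.6667) = 2.582
  s(X_2) = √(4.2667) = 2.0656

Step 3 — r_{ij} = s_{ij} / (s_i · s_j):
  r[X_1,X_1] = 1 (diagonal).
  r[X_1,X_2] = 1.6667 / (2.582 · 2.0656) = 1.6667 / 5.3333 = 0.3125
  r[X_2,X_2] = 1 (diagonal).

R is symmetric with unit diagonal. Assembling:

R = [[1, 0.3125],
 [0.3125, 1]]


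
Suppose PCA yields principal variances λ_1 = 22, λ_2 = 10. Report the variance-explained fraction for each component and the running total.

Step 1 — total variance = trace(Sigma) = Σ λ_i = 22 + 10 = 32.

Step 2 — fraction explained by component i = λ_i / Σ λ:
  PC1: 22/32 = 0.6875
  PC2: 10/32 = 0.3125

Step 3 — cumulative fraction after k components = (λ_1 + ... + λ_k) / Σ λ:
  k = 1: 22/32 = 0.6875
  k = 2: (22 + 10)/32 = 32/32 = 1

Summary (fraction, with percent):

explained: PC1 0.6875 (68.75%), PC2 0.3125 (31.25%);  cumulative: 0.6875, 1


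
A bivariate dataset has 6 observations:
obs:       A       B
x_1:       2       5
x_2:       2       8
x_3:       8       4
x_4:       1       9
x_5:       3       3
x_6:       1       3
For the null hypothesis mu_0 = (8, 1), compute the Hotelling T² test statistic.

Step 1 — sample mean vector:
  mean(A) = (2 + 2 + 8 + 1 + 3 + 1) / 6 = 17/6 = 2.8333
  mean(B) = (5 + 8 + 4 + 9 + 3 + 3) / 6 = 32/6 = 5.3333
  x̄ = (2.8333, 5.3333),  deviation x̄ - mu_0 = (2.8333, 5.3333) - (8, 1) = (-5.1667, 4.3333).

Step 2 — sample covariance matrix, S[i,j] = (1/(n-1)) · Σ_k (x_{k,i} - mean_i) · (x_{k,j} - mean_j), divisor n-1 = 5:
  S[A,A] = ((-0.8333)·(-0.8333) + (-0.8333)·(-0.8333) + (5.1667)·(5.1667) + (-1.8333)·(-1.8333) + (0.1667)·(0.1667) + (-1.8333)·(-1.8333)) / 5 = 34.8333/5 = 6.9667
  S[A,B] = ((-0.8333)·(-0.3333) + (-0.8333)·(2.6667) + (5.1667)·(-1.3333) + (-1.8333)·(3.6667) + (0.1667)·(-2.3333) + (-1.8333)·(-2.3333)) / 5 = -11.6667/5 = -2.3333
  S[B,B] = ((-0.3333)·(-0.3333) + (2.6667)·(2.6667) + (-1.3333)·(-1.3333) + (3.6667)·(3.6667) + (-2.3333)·(-2.3333) + (-2.3333)·(-2.3333)) / 5 = 33.3333/5 = 6.6667
  S = [[6.9667, -2.3333],
 [-2.3333, 6.6667]].

Step 3 — invert S. det(S) = 6.9667·6.6667 - (-2.3333)² = 41.
  S^{-1} = (1/det) · [[d, -b], [-b, a]] = [[0.1626, 0.0569],
 [0.0569, 0.1699]].

Step 4 — quadratic form (x̄ - mu_0)^T · S^{-1} · (x̄ - mu_0):
  S^{-1} · (x̄ - mu_0) = (-0.5935, 0.4423),
  (x̄ - mu_0)^T · [...] = (-5.1667)·(-0.5935) + (4.3333)·(0.4423) = 4.9829.

Step 5 — scale by n: T² = 6 · 4.9829 = 29.8976.

T² ≈ 29.8976


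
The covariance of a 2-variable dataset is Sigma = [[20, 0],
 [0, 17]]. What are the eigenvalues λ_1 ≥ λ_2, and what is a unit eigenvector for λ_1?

Step 1 — characteristic polynomial of 2×2 Sigma:
  det(Sigma - λI) = λ² - trace · λ + det = 0.
  trace = 20 + 17 = 37, det = 20·17 - (0)² = 340.
Step 2 — discriminant:
  Δ = trace² - 4·det = 1369 - 1360 = 9.
Step 3 — eigenvalues:
  λ = (trace ± √Δ)/2 = (37 ± 3)/2,
  λ_1 = 20,  λ_2 = 17.

Step 4 — unit eigenvector for λ_1: Sigma is diagonal, so its eigenvectors are the coordinate axes. λ_1 = 20 is the diagonal entry on the first coordinate axis, hence
  v_1 = (1, 0) (||v_1|| = 1).

λ_1 = 20,  λ_2 = 17;  v_1 ≈ (1, 0)


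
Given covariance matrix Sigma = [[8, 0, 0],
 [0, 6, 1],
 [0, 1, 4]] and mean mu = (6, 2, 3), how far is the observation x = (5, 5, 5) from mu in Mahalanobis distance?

Step 1 — centre the observation: (x - mu) = (-1, 3, 2).

Step 2 — invert Sigma (cofactor / det for 3×3, or solve directly):
  Sigma^{-1} = [[0.125, 0, 0],
 [0, 0.1739, -0.0435],
 [0, -0.0435, 0.2609]].

Step 3 — form the quadratic (x - mu)^T · Sigma^{-1} · (x - mu):
  Sigma^{-1} · (x - mu) = (-0.125, 0.4348, 0.3913).
  (x - mu)^T · [Sigma^{-1} · (x - mu)] = (-1)·(-0.125) + (3)·(0.4348) + (2)·(0.3913) = 2.212.

Step 4 — take square root: d = √(2.212) ≈ 1.4873.

d(x, mu) = √(2.212) ≈ 1.4873


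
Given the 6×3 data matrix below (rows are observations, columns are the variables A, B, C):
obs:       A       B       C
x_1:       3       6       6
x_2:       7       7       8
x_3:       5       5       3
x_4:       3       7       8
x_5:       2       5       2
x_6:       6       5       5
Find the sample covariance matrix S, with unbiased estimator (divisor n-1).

Step 1 — column means:
  mean(A) = (3 + 7 + 5 + 3 + 2 + 6) / 6 = 26/6 = 4.3333
  mean(B) = (6 + 7 + 5 + 7 + 5 + 5) / 6 = 35/6 = 5.8333
  mean(C) = (6 + 8 + 3 + 8 + 2 + 5) / 6 = 32/6 = 5.3333

Step 2 — sample covariance S[i,j] = (1/(n-1)) · Σ_k (x_{k,i} - mean_i) · (x_{k,j} - mean_j), with n-1 = 5.
  S[A,A] = ((-1.3333)·(-1.3333) + (2.6667)·(2.6667) + (0.6667)·(0.6667) + (-1.3333)·(-1.3333) + (-2.3333)·(-2.3333) + (1.6667)·(1.6667)) / 5 = 19.3333/5 = 3.8667
  S[A,B] = ((-1.3333)·(0.1667) + (2.6667)·(1.1667) + (0.6667)·(-0.8333) + (-1.3333)·(1.1667) + (-2.3333)·(-0.8333) + (1.6667)·(-0.8333)) / 5 = 1.3333/5 = 0.2667
  S[A,C] = ((-1.3333)·(0.6667) + (2.6667)·(2.6667) + (0.6667)·(-2.3333) + (-1.3333)·(2.6667) + (-2.3333)·(-3.3333) + (1.6667)·(-0.3333)) / 5 = 8.3333/5 = 1.6667
  S[B,B] = ((0.1667)·(0.1667) + (1.1667)·(1.1667) + (-0.8333)·(-0.8333) + (1.1667)·(1.1667) + (-0.8333)·(-0.8333) + (-0.8333)·(-0.8333)) / 5 = 4.8333/5 = 0.9667
  S[B,C] = ((0.1667)·(0.6667) + (1.1667)·(2.6667) + (-0.8333)·(-2.3333) + (1.1667)·(2.6667) + (-0.8333)·(-3.3333) + (-0.8333)·(-0.3333)) / 5 = 11.3333/5 = 2.2667
  S[C,C] = ((0.6667)·(0.6667) + (2.6667)·(2.6667) + (-2.3333)·(-2.3333) + (2.6667)·(2.6667) + (-3.3333)·(-3.3333) + (-0.3333)·(-0.3333)) / 5 = 31.3333/5 = 6.2667

S is symmetric (S[j,i] = S[i,j]). Assembling:

S = [[3.8667, 0.2667, 1.6667],
 [0.2667, 0.9667, 2.2667],
 [1.6667, 2.2667, 6.2667]]


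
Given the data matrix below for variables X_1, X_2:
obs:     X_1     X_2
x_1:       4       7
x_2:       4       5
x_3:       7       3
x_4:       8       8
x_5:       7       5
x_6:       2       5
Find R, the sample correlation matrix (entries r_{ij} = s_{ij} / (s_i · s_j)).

Step 1 — column means:
  mean(X_1) = (4 + 4 + 7 + 8 + 7 + 2) / 6 = 32/6 = 5.3333
  mean(X_2) = (7 + 5 + 3 + 8 + 5 + 5) / 6 = 33/6 = 5.5

Step 2 — sample variances and covariances s[i,j] = (1/(n-1)) · Σ_k (x_{k,i} - mean_i) · (x_{k,j} - mean_j), with n-1 = 5:
  s[X_1,X_1] = ((-1.3333)·(-1.3333) + (-1.3333)·(-1.3333) + (1.6667)·(1.6667) + (2.6667)·(2.6667) + (1.6667)·(1.6667) + (-3.3333)·(-3.3333)) / 5 = 27.3333/5 = 5.4667
  s[X_1,X_2] = ((-1.3333)·(1.5) + (-1.3333)·(-0.5) + (1.6667)·(-2.5) + (2.6667)·(2.5) + (1.6667)·(-0.5) + (-3.3333)·(-0.5)) / 5 = 2/5 = 0.4
  s[X_2,X_2] = ((1.5)·(1.5) + (-0.5)·(-0.5) + (-2.5)·(-2.5) + (2.5)·(2.5) + (-0.5)·(-0.5) + (-0.5)·(-0.5)) / 5 = 15.5/5 = 3.1
  Sample standard deviations s_i = √(s[i,i]):
  s(X_1) = √(5.4667) = 2.3381
  s(X_2) = √(3.1) = 1.7607

Step 3 — r_{ij} = s_{ij} / (s_i · s_j):
  r[X_1,X_1] = 1 (diagonal).
  r[X_1,X_2] = 0.4 / (2.3381 · 1.7607) = 0.4 / 4.1166 = 0.0972
  r[X_2,X_2] = 1 (diagonal).

R is symmetric with unit diagonal. Assembling:

R = [[1, 0.0972],
 [0.0972, 1]]


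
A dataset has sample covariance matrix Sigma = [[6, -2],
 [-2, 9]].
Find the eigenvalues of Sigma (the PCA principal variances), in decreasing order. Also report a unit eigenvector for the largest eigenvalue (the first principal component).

Step 1 — characteristic polynomial of 2×2 Sigma:
  det(Sigma - λI) = λ² - trace · λ + det = 0.
  trace = 6 + 9 = 15, det = 6·9 - (-2)² = 50.
Step 2 — discriminant:
  Δ = trace² - 4·det = 225 - 200 = 25.
Step 3 — eigenvalues:
  λ = (trace ± √Δ)/2 = (15 ± 5)/2,
  λ_1 = 10,  λ_2 = 5.

Step 4 — unit eigenvector for λ_1: solve (Sigma - λ_1 I)v = 0. First row:
  (6 - 10)·v_x + (-2)·v_y = 0, i.e. (-4)·v_x + (-2)·v_y = 0,
  so v ∝ (b, λ_1 - a) = (-2, 4); multiply by -1 so the first entry is positive: u = (2, -4).
  ||u|| = √((2)² + (-4)²) = √(20) ≈ 4.4721,
  v_1 = u/||u|| ≈ (0.4472, -0.8944) (||v_1|| = 1).

λ_1 = 10,  λ_2 = 5;  v_1 ≈ (0.4472, -0.8944)


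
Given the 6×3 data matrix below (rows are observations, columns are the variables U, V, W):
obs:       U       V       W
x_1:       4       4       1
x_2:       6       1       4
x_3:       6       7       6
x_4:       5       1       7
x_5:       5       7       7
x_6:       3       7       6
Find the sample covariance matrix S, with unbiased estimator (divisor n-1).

Step 1 — column means:
  mean(U) = (4 + 6 + 6 + 5 + 5 + 3) / 6 = 29/6 = 4.8333
  mean(V) = (4 + 1 + 7 + 1 + 7 + 7) / 6 = 27/6 = 4.5
  mean(W) = (1 + 4 + 6 + 7 + 7 + 6) / 6 = 31/6 = 5.1667

Step 2 — sample covariance S[i,j] = (1/(n-1)) · Σ_k (x_{k,i} - mean_i) · (x_{k,j} - mean_j), with n-1 = 5.
  S[U,U] = ((-0.8333)·(-0.8333) + (1.1667)·(1.1667) + (1.1667)·(1.1667) + (0.1667)·(0.1667) + (0.1667)·(0.1667) + (-1.8333)·(-1.8333)) / 5 = 6.8333/5 = 1.3667
  S[U,V] = ((-0.8333)·(-0.5) + (1.1667)·(-3.5) + (1.1667)·(2.5) + (0.1667)·(-3.5) + (0.1667)·(2.5) + (-1.8333)·(2.5)) / 5 = -5.5/5 = -1.1
  S[U,W] = ((-0.8333)·(-4.1667) + (1.1667)·(-1.1667) + (1.1667)·(0.8333) + (0.1667)·(1.8333) + (0.1667)·(1.8333) + (-1.8333)·(0.8333)) / 5 = 2.1667/5 = 0.4333
  S[V,V] = ((-0.5)·(-0.5) + (-3.5)·(-3.5) + (2.5)·(2.5) + (-3.5)·(-3.5) + (2.5)·(2.5) + (2.5)·(2.5)) / 5 = 43.5/5 = 8.7
  S[V,W] = ((-0.5)·(-4.1667) + (-3.5)·(-1.1667) + (2.5)·(0.8333) + (-3.5)·(1.8333) + (2.5)·(1.8333) + (2.5)·(0.8333)) / 5 = 8.5/5 = 1.7
  S[W,W] = ((-4.1667)·(-4.1667) + (-1.1667)·(-1.1667) + (0.8333)·(0.8333) + (1.8333)·(1.8333) + (1.8333)·(1.8333) + (0.8333)·(0.8333)) / 5 = 26.8333/5 = 5.3667

S is symmetric (S[j,i] = S[i,j]). Assembling:

S = [[1.3667, -1.1, 0.4333],
 [-1.1, 8.7, 1.7],
 [0.4333, 1.7, 5.3667]]


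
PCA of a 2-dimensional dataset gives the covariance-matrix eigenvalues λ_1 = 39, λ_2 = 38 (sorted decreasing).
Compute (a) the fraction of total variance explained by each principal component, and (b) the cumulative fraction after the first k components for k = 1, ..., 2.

Step 1 — total variance = trace(Sigma) = Σ λ_i = 39 + 38 = 77.

Step 2 — fraction explained by component i = λ_i / Σ λ:
  PC1: 39/77 = 0.5065
  PC2: 38/77 = 0.4935

Step 3 — cumulative fraction after k components = (λ_1 + ... + λ_k) / Σ λ:
  k = 1: 39/77 = 0.5065
  k = 2: (39 + 38)/77 = 77/77 = 1

Summary (fraction, with percent):

explained: PC1 0.5065 (50.65%), PC2 0.4935 (49.35%);  cumulative: 0.5065, 1


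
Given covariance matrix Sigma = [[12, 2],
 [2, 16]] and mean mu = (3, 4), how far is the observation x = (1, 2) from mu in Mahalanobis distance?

Step 1 — centre the observation: (x - mu) = (-2, -2).

Step 2 — invert Sigma. det(Sigma) = 12·16 - (2)² = 188.
  Sigma^{-1} = (1/det) · [[d, -b], [-b, a]] = [[0.0851, -0.0106],
 [-0.0106, 0.0638]].

Step 3 — form the quadratic (x - mu)^T · Sigma^{-1} · (x - mu):
  Sigma^{-1} · (x - mu) = (-0.1489, -0.1064).
  (x - mu)^T · [Sigma^{-1} · (x - mu)] = (-2)·(-0.1489) + (-2)·(-0.1064) = 0.5106.

Step 4 — take square root: d = √(0.5106) ≈ 0.7146.

d(x, mu) = √(0.5106) ≈ 0.7146


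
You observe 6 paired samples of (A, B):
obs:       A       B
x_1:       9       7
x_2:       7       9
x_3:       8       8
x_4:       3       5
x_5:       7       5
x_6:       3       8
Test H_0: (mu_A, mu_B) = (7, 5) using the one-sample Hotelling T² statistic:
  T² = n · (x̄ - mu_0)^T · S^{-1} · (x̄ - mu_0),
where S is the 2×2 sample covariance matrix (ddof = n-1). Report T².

Step 1 — sample mean vector:
  mean(A) = (9 + 7 + 8 + 3 + 7 + 3) / 6 = 37/6 = 6.1667
  mean(B) = (7 + 9 + 8 + 5 + 5 + 8) / 6 = 42/6 = 7
  x̄ = (6.1667, 7),  deviation x̄ - mu_0 = (6.1667, 7) - (7, 5) = (-0.8333, 2).

Step 2 — sample covariance matrix, S[i,j] = (1/(n-1)) · Σ_k (x_{k,i} - mean_i) · (x_{k,j} - mean_j), divisor n-1 = 5:
  S[A,A] = ((2.8333)·(2.8333) + (0.8333)·(0.8333) + (1.8333)·(1.8333) + (-3.1667)·(-3.1667) + (0.8333)·(0.8333) + (-3.1667)·(-3.1667)) / 5 = 32.8333/5 = 6.5667
  S[A,B] = ((2.8333)·(0) + (0.8333)·(2) + (1.8333)·(1) + (-3.1667)·(-2) + (0.8333)·(-2) + (-3.1667)·(1)) / 5 = 5/5 = 1
  S[B,B] = ((0)·(0) + (2)·(2) + (1)·(1) + (-2)·(-2) + (-2)·(-2) + (1)·(1)) / 5 = 14/5 = 2.8
  S = [[6.5667, 1],
 [1, 2.8]].

Step 3 — invert S. det(S) = 6.5667·2.8 - (1)² = 17.3867.
  S^{-1} = (1/det) · [[d, -b], [-b, a]] = [[0.161, -0.0575],
 [-0.0575, 0.3777]].

Step 4 — quadratic form (x̄ - mu_0)^T · S^{-1} · (x̄ - mu_0):
  S^{-1} · (x̄ - mu_0) = (-0.2492, 0.8033),
  (x̄ - mu_0)^T · [...] = (-0.8333)·(-0.2492) + (2)·(0.8033) = 1.8143.

Step 5 — scale by n: T² = 6 · 1.8143 = 10.8857.

T² ≈ 10.8857


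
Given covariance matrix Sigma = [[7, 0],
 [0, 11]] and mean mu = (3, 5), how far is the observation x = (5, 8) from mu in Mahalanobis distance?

Step 1 — centre the observation: (x - mu) = (2, 3).

Step 2 — invert Sigma. det(Sigma) = 7·11 - (0)² = 77.
  Sigma^{-1} = (1/det) · [[d, -b], [-b, a]] = [[0.1429, 0],
 [0, 0.0909]].

Step 3 — form the quadratic (x - mu)^T · Sigma^{-1} · (x - mu):
  Sigma^{-1} · (x - mu) = (0.2857, 0.2727).
  (x - mu)^T · [Sigma^{-1} · (x - mu)] = (2)·(0.2857) + (3)·(0.2727) = 1.3896.

Step 4 — take square root: d = √(1.3896) ≈ 1.1788.

d(x, mu) = √(1.3896) ≈ 1.1788


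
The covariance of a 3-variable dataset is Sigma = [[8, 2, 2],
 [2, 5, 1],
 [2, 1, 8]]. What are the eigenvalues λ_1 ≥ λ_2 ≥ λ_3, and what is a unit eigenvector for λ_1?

Step 1 — characteristic polynomial p(λ) = det(λI - Sigma) = λ³ - tr·λ² + c_1·λ - det, where tr = trace, c_1 = sum of the principal 2×2 minors, det = det(Sigma):
  tr = 8 + 5 + 8 = 21,
  c_1 = (8·5 - (2)²) + (8·8 - (2)²) + (5·8 - (1)²) = 36 + 60 + 39 = 135,
  det = 8·(5·8 - (1)²) - (2)·((2)·8 - (1)·(2)) + (2)·((2)·(1) - 5·(2)) = 8·(39) - (2)·(14) + (2)·(-8) = 268.
  So p(λ) = λ³ - 21λ² + 135λ - 268.
Step 2 — look for an integer root (rational root theorem: any rational root is an integer divisor of 268). Testing λ = 4:
  p(4) = 64 - 336 + 540 - 268 = 0  ✓
  Dividing out (λ - 4): p(λ) = (λ - 4)(λ² - 17λ + 67).
Step 3 — remaining eigenvalues from the quadratic λ² - 17λ + 67 = 0:
  Δ = 17² - 4·67 = 289 - 268 = 21,  λ = (17 ± √21)/2 = (17 ± 4.5826)/2 ≈ 10.7913 or 6.2087.
  Sorted: λ_1 = 10.7913,  λ_2 = 6.2087,  λ_3 = 4  (check: sum = 21 = tr ✓).

Step 4 — unit eigenvector for λ_1 ≈ 10.7913: v spans the null space of (Sigma - λ_1 I), whose rows are
  r_1 = (-2.7913, 2, 2),  r_2 = (2, -5.7913, 1),  r_3 = (2, 1, -2.7913).
  v is orthogonal to every row, so take v ∝ r_1 × r_2 = ((2)·(1) - (2)·(-5.7913), (2)·(2) - (-2.7913)·(1), (-2.7913)·(-5.7913) - (2)·(2)) ≈ (13.5826, 6.7913, 12.1652).
  Let u = (13.5826, 6.7913, 12.1652).
  ||u|| = √((13.5826)² + (6.7913)² + (12.1652)²) = √(378.5989) ≈ 19.4576,  v_1 = u/||u|| ≈ (0.6981, 0.349, 0.6252) (||v_1|| = 1).

λ_1 = 10.7913,  λ_2 = 6.2087,  λ_3 = 4;  v_1 ≈ (0.6981, 0.349, 0.6252)


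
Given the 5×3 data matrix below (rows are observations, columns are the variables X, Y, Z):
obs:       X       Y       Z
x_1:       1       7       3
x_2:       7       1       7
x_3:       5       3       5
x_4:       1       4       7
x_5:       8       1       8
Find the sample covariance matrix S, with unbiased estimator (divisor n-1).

Step 1 — column means:
  mean(X) = (1 + 7 + 5 + 1 + 8) / 5 = 22/5 = 4.4
  mean(Y) = (7 + 1 + 3 + 4 + 1) / 5 = 16/5 = 3.2
  mean(Z) = (3 + 7 + 5 + 7 + 8) / 5 = 30/5 = 6

Step 2 — sample covariance S[i,j] = (1/(n-1)) · Σ_k (x_{k,i} - mean_i) · (x_{k,j} - mean_j), with n-1 = 4.
  S[X,X] = ((-3.4)·(-3.4) + (2.6)·(2.6) + (0.6)·(0.6) + (-3.4)·(-3.4) + (3.6)·(3.6)) / 4 = 43.2/4 = 10.8
  S[X,Y] = ((-3.4)·(3.8) + (2.6)·(-2.2) + (0.6)·(-0.2) + (-3.4)·(0.8) + (3.6)·(-2.2)) / 4 = -29.4/4 = -7.35
  S[X,Z] = ((-3.4)·(-3) + (2.6)·(1) + (0.6)·(-1) + (-3.4)·(1) + (3.6)·(2)) / 4 = 16/4 = 4
  S[Y,Y] = ((3.8)·(3.8) + (-2.2)·(-2.2) + (-0.2)·(-0.2) + (0.8)·(0.8) + (-2.2)·(-2.2)) / 4 = 24.8/4 = 6.2
  S[Y,Z] = ((3.8)·(-3) + (-2.2)·(1) + (-0.2)·(-1) + (0.8)·(1) + (-2.2)·(2)) / 4 = -17/4 = -4.25
  S[Z,Z] = ((-3)·(-3) + (1)·(1) + (-1)·(-1) + (1)·(1) + (2)·(2)) / 4 = 16/4 = 4

S is symmetric (S[j,i] = S[i,j]). Assembling:

S = [[10.8, -7.35, 4],
 [-7.35, 6.2, -4.25],
 [4, -4.25, 4]]


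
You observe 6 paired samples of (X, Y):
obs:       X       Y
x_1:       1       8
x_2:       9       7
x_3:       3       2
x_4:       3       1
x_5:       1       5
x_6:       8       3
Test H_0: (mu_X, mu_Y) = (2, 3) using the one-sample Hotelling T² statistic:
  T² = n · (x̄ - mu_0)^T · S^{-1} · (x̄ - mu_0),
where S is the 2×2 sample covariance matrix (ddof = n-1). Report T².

Step 1 — sample mean vector:
  mean(X) = (1 + 9 + 3 + 3 + 1 + 8) / 6 = 25/6 = 4.1667
  mean(Y) = (8 + 7 + 2 + 1 + 5 + 3) / 6 = 26/6 = 4.3333
  x̄ = (4.1667, 4.3333),  deviation x̄ - mu_0 = (4.1667, 4.3333) - (2, 3) = (2.1667, 1.3333).

Step 2 — sample covariance matrix, S[i,j] = (1/(n-1)) · Σ_k (x_{k,i} - mean_i) · (x_{k,j} - mean_j), divisor n-1 = 5:
  S[X,X] = ((-3.1667)·(-3.1667) + (4.8333)·(4.8333) + (-1.1667)·(-1.1667) + (-1.1667)·(-1.1667) + (-3.1667)·(-3.1667) + (3.8333)·(3.8333)) / 5 = 60.8333/5 = 12.1667
  S[X,Y] = ((-3.1667)·(3.6667) + (4.8333)·(2.6667) + (-1.1667)·(-2.3333) + (-1.1667)·(-3.3333) + (-3.1667)·(0.6667) + (3.8333)·(-1.3333)) / 5 = 0.6667/5 = 0.1333
  S[Y,Y] = ((3.6667)·(3.6667) + (2.6667)·(2.6667) + (-2.3333)·(-2.3333) + (-3.3333)·(-3.3333) + (0.6667)·(0.6667) + (-1.3333)·(-1.3333)) / 5 = 39.3333/5 = 7.8667
  S = [[12.1667, 0.1333],
 [0.1333, 7.8667]].

Step 3 — invert S. det(S) = 12.1667·7.8667 - (0.1333)² = 95.6933.
  S^{-1} = (1/det) · [[d, -b], [-b, a]] = [[0.0822, -0.0014],
 [-0.0014, 0.1271]].

Step 4 — quadratic form (x̄ - mu_0)^T · S^{-1} · (x̄ - mu_0):
  S^{-1} · (x̄ - mu_0) = (0.1763, 0.1665),
  (x̄ - mu_0)^T · [...] = (2.1667)·(0.1763) + (1.3333)·(0.1665) = 0.6039.

Step 5 — scale by n: T² = 6 · 0.6039 = 3.6234.

T² ≈ 3.6234


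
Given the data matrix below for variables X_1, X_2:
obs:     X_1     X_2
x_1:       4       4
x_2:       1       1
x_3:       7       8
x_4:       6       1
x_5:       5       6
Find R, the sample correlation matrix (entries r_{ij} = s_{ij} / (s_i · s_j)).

Step 1 — column means:
  mean(X_1) = (4 + 1 + 7 + 6 + 5) / 5 = 23/5 = 4.6
  mean(X_2) = (4 + 1 + 8 + 1 + 6) / 5 = 20/5 = 4

Step 2 — sample variances and covariances s[i,j] = (1/(n-1)) · Σ_k (x_{k,i} - mean_i) · (x_{k,j} - mean_j), with n-1 = 4:
  s[X_1,X_1] = ((-0.6)·(-0.6) + (-3.6)·(-3.6) + (2.4)·(2.4) + (1.4)·(1.4) + (0.4)·(0.4)) / 4 = 21.2/4 = 5.3
  s[X_1,X_2] = ((-0.6)·(0) + (-3.6)·(-3) + (2.4)·(4) + (1.4)·(-3) + (0.4)·(2)) / 4 = 17/4 = 4.25
  s[X_2,X_2] = ((0)·(0) + (-3)·(-3) + (4)·(4) + (-3)·(-3) + (2)·(2)) / 4 = 38/4 = 9.5
  Sample standard deviations s_i = √(s[i,i]):
  s(X_1) = √(5.3) = 2.3022
  s(X_2) = √(9.5) = 3.0822

Step 3 — r_{ij} = s_{ij} / (s_i · s_j):
  r[X_1,X_1] = 1 (diagonal).
  r[X_1,X_2] = 4.25 / (2.3022 · 3.0822) = 4.25 / 7.0958 = 0.5989
  r[X_2,X_2] = 1 (diagonal).

R is symmetric with unit diagonal. Assembling:

R = [[1, 0.5989],
 [0.5989, 1]]


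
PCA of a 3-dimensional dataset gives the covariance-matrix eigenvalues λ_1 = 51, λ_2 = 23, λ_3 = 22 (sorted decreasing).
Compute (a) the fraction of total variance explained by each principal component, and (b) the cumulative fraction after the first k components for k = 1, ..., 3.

Step 1 — total variance = trace(Sigma) = Σ λ_i = 51 + 23 + 22 = 96.

Step 2 — fraction explained by component i = λ_i / Σ λ:
  PC1: 51/96 = 0.5312
  PC2: 23/96 = 0.2396
  PC3: 22/96 = 0.2292

Step 3 — cumulative fraction after k components = (λ_1 + ... + λ_k) / Σ λ:
  k = 1: 51/96 = 0.5312
  k = 2: (51 + 23)/96 = 74/96 = 0.7708
  k = 3: (51 + 23 + 22)/96 = 96/96 = 1

Summary (fraction, with percent):

explained: PC1 0.5312 (53.12%), PC2 0.2396 (23.96%), PC3 0.2292 (22.92%);  cumulative: 0.5312, 0.7708, 1


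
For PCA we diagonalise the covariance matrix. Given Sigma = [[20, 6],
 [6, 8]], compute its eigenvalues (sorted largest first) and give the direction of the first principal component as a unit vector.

Step 1 — characteristic polynomial of 2×2 Sigma:
  det(Sigma - λI) = λ² - trace · λ + det = 0.
  trace = 20 + 8 = 28, det = 20·8 - (6)² = 124.
Step 2 — discriminant:
  Δ = trace² - 4·det = 784 - 496 = 288.
Step 3 — eigenvalues:
  λ = (trace ± √Δ)/2 = (28 ± 16.9706)/2,
  λ_1 = 22.4853,  λ_2 = 5.5147.

Step 4 — unit eigenvector for λ_1: solve (Sigma - λ_1 I)v = 0. First row:
  (20 - 22.4853)·v_x + (6)·v_y = 0, i.e. (-2.4853)·v_x + (6)·v_y = 0,
  so v ∝ (b, λ_1 - a) = (6, 2.4853) = u.
  ||u|| = √((6)² + (2.4853)²) = √(42.1766) ≈ 6.4944,
  v_1 = u/||u|| ≈ (0.9239, 0.3827) (||v_1|| = 1).

λ_1 = 22.4853,  λ_2 = 5.5147;  v_1 ≈ (0.9239, 0.3827)


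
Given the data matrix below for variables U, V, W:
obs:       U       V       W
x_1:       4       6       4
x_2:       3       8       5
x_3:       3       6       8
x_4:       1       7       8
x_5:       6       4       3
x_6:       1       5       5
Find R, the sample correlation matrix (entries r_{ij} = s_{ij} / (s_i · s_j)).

Step 1 — column means:
  mean(U) = (4 + 3 + 3 + 1 + 6 + 1) / 6 = 18/6 = 3
  mean(V) = (6 + 8 + 6 + 7 + 4 + 5) / 6 = 36/6 = 6
  mean(W) = (4 + 5 + 8 + 8 + 3 + 5) / 6 = 33/6 = 5.5

Step 2 — sample variances and covariances s[i,j] = (1/(n-1)) · Σ_k (x_{k,i} - mean_i) · (x_{k,j} - mean_j), with n-1 = 5:
  s[U,U] = ((1)·(1) + (0)·(0) + (0)·(0) + (-2)·(-2) + (3)·(3) + (-2)·(-2)) / 5 = 18/5 = 3.6
  s[U,V] = ((1)·(0) + (0)·(2) + (0)·(0) + (-2)·(1) + (3)·(-2) + (-2)·(-1)) / 5 = -6/5 = -1.2
  s[U,W] = ((1)·(-1.5) + (0)·(-0.5) + (0)·(2.5) + (-2)·(2.5) + (3)·(-2.5) + (-2)·(-0.5)) / 5 = -13/5 = -2.6
  s[V,V] = ((0)·(0) + (2)·(2) + (0)·(0) + (1)·(1) + (-2)·(-2) + (-1)·(-1)) / 5 = 10/5 = 2
  s[V,W] = ((0)·(-1.5) + (2)·(-0.5) + (0)·(2.5) + (1)·(2.5) + (-2)·(-2.5) + (-1)·(-0.5)) / 5 = 7/5 = 1.4
  s[W,W] = ((-1.5)·(-1.5) + (-0.5)·(-0.5) + (2.5)·(2.5) + (2.5)·(2.5) + (-2.5)·(-2.5) + (-0.5)·(-0.5)) / 5 = 21.5/5 = 4.3
  Sample standard deviations s_i = √(s[i,i]):
  s(U) = √(3.6) = 1.8974
  s(V) = √(2) = 1.4142
  s(W) = √(4.3) = 2.0736

Step 3 — r_{ij} = s_{ij} / (s_i · s_j):
  r[U,U] = 1 (diagonal).
  r[U,V] = -1.2 / (1.8974 · 1.4142) = -1.2 / 2.6833 = -0.4472
  r[U,W] = -2.6 / (1.8974 · 2.0736) = -2.6 / 3.9345 = -0.6608
  r[V,V] = 1 (diagonal).
  r[V,W] = 1.4 / (1.4142 · 2.0736) = 1.4 / 2.9326 = 0.4774
  r[W,W] = 1 (diagonal).

R is symmetric with unit diagonal. Assembling:

R = [[1, -0.4472, -0.6608],
 [-0.4472, 1, 0.4774],
 [-0.6608, 0.4774, 1]]


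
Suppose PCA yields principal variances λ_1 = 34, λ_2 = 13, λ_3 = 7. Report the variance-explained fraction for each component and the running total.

Step 1 — total variance = trace(Sigma) = Σ λ_i = 34 + 13 + 7 = 54.

Step 2 — fraction explained by component i = λ_i / Σ λ:
  PC1: 34/54 = 0.6296
  PC2: 13/54 = 0.2407
  PC3: 7/54 = 0.1296

Step 3 — cumulative fraction after k components = (λ_1 + ... + λ_k) / Σ λ:
  k = 1: 34/54 = 0.6296
  k = 2: (34 + 13)/54 = 47/54 = 0.8704
  k = 3: (34 + 13 + 7)/54 = 54/54 = 1

Summary (fraction, with percent):

explained: PC1 0.6296 (62.96%), PC2 0.2407 (24.07%), PC3 0.1296 (12.96%);  cumulative: 0.6296, 0.8704, 1


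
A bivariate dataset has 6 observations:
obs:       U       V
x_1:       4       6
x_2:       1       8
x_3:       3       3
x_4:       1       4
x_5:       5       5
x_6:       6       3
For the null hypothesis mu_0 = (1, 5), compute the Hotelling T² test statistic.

Step 1 — sample mean vector:
  mean(U) = (4 + 1 + 3 + 1 + 5 + 6) / 6 = 20/6 = 3.3333
  mean(V) = (6 + 8 + 3 + 4 + 5 + 3) / 6 = 29/6 = 4.8333
  x̄ = (3.3333, 4.8333),  deviation x̄ - mu_0 = (3.3333, 4.8333) - (1, 5) = (2.3333, -0.1667).

Step 2 — sample covariance matrix, S[i,j] = (1/(n-1)) · Σ_k (x_{k,i} - mean_i) · (x_{k,j} - mean_j), divisor n-1 = 5:
  S[U,U] = ((0.6667)·(0.6667) + (-2.3333)·(-2.3333) + (-0.3333)·(-0.3333) + (-2.3333)·(-2.3333) + (1.6667)·(1.6667) + (2.6667)·(2.6667)) / 5 = 21.3333/5 = 4.2667
  S[U,V] = ((0.6667)·(1.1667) + (-2.3333)·(3.1667) + (-0.3333)·(-1.8333) + (-2.3333)·(-0.8333) + (1.6667)·(0.1667) + (2.6667)·(-1.8333)) / 5 = -8.6667/5 = -1.7333
  S[V,V] = ((1.1667)·(1.1667) + (3.1667)·(3.1667) + (-1.8333)·(-1.8333) + (-0.8333)·(-0.8333) + (0.1667)·(0.1667) + (-1.8333)·(-1.8333)) / 5 = 18.8333/5 = 3.7667
  S = [[4.2667, -1.7333],
 [-1.7333, 3.7667]].

Step 3 — invert S. det(S) = 4.2667·3.7667 - (-1.7333)² = 13.0667.
  S^{-1} = (1/det) · [[d, -b], [-b, a]] = [[0.2883, 0.1327],
 [0.1327, 0.3265]].

Step 4 — quadratic form (x̄ - mu_0)^T · S^{-1} · (x̄ - mu_0):
  S^{-1} · (x̄ - mu_0) = (0.6505, 0.2551),
  (x̄ - mu_0)^T · [...] = (2.3333)·(0.6505) + (-0.1667)·(0.2551) = 1.4753.

Step 5 — scale by n: T² = 6 · 1.4753 = 8.852.

T² ≈ 8.852


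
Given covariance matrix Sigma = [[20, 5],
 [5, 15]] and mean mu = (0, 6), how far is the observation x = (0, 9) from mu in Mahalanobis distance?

Step 1 — centre the observation: (x - mu) = (0, 3).

Step 2 — invert Sigma. det(Sigma) = 20·15 - (5)² = 275.
  Sigma^{-1} = (1/det) · [[d, -b], [-b, a]] = [[0.0545, -0.0182],
 [-0.0182, 0.0727]].

Step 3 — form the quadratic (x - mu)^T · Sigma^{-1} · (x - mu):
  Sigma^{-1} · (x - mu) = (-0.0545, 0.2182).
  (x - mu)^T · [Sigma^{-1} · (x - mu)] = (0)·(-0.0545) + (3)·(0.2182) = 0.6545.

Step 4 — take square root: d = √(0.6545) ≈ 0.809.

d(x, mu) = √(0.6545) ≈ 0.809


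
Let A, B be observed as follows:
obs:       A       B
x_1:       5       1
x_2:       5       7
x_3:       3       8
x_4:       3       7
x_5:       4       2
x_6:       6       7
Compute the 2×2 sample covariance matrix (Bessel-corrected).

Step 1 — column means:
  mean(A) = (5 + 5 + 3 + 3 + 4 + 6) / 6 = 26/6 = 4.3333
  mean(B) = (1 + 7 + 8 + 7 + 2 + 7) / 6 = 32/6 = 5.3333

Step 2 — sample covariance S[i,j] = (1/(n-1)) · Σ_k (x_{k,i} - mean_i) · (x_{k,j} - mean_j), with n-1 = 5.
  S[A,A] = ((0.6667)·(0.6667) + (0.6667)·(0.6667) + (-1.3333)·(-1.3333) + (-1.3333)·(-1.3333) + (-0.3333)·(-0.3333) + (1.6667)·(1.6667)) / 5 = 7.3333/5 = 1.4667
  S[A,B] = ((0.6667)·(-4.3333) + (0.6667)·(1.6667) + (-1.3333)·(2.6667) + (-1.3333)·(1.6667) + (-0.3333)·(-3.3333) + (1.6667)·(1.6667)) / 5 = -3.6667/5 = -0.7333
  S[B,B] = ((-4.3333)·(-4.3333) + (1.6667)·(1.6667) + (2.6667)·(2.6667) + (1.6667)·(1.6667) + (-3.3333)·(-3.3333) + (1.6667)·(1.6667)) / 5 = 45.3333/5 = 9.0667

S is symmetric (S[j,i] = S[i,j]). Assembling:

S = [[1.4667, -0.7333],
 [-0.7333, 9.0667]]
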